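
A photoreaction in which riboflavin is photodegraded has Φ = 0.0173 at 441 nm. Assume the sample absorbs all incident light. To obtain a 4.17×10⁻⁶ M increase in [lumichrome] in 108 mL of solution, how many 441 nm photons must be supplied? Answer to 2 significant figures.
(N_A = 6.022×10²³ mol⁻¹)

Product: (4.17×10⁻⁶ M)(0.108 L) = 4.504×10⁻⁷ mol.
Photons that must be absorbed: 4.504×10⁻⁷ / 0.0173 = 2.603×10⁻⁵ mol.
Photon count: 2.603×10⁻⁵ × 6.022×10²³ = 1.6×10¹⁹.

1.6×10¹⁹ photons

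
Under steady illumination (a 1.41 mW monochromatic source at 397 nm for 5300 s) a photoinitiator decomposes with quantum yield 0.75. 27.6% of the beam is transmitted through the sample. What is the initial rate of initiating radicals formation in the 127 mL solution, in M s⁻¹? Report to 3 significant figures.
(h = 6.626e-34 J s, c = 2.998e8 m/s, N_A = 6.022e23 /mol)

2.00e-8 M s⁻¹

Photon energy at 397 nm: hc/λ = (6.626e-34)(2.998e8)/(397e-9) = 5.004e-19 J.
Energy delivered: (1.41 mW)(5300 s) = 7.473 J.
Photons incident: 7.473 / 5.004e-19 = 1.493e19, i.e. 1.493e19/6.022e23 = 2.479e-5 mol.
Fraction absorbed: 1 − 27.6/100 = 0.7240.
Photons absorbed: 0.7240 × 2.479e-5 = 1.795e-5 mol.
Product formed: 0.75 × 1.795e-5 = 1.346e-5 mol.
Rate: 1.346e-5 mol / (5300 s × 0.127 L) = 2.00e-8 M s⁻¹.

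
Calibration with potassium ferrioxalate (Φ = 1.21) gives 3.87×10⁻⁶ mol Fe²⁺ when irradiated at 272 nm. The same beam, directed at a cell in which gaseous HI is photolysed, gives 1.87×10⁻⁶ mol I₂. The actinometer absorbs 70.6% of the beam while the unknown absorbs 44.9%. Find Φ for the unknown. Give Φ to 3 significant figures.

Photons absorbed by the actinometer: 3.87×10⁻⁶ / 1.21 = 3.198×10⁻⁶ mol.
Incident flux: 3.198×10⁻⁶ / 0.706 = 4.530×10⁻⁶ einstein.
Absorbed by unknown: 0.449 × 4.530×10⁻⁶ = 2.034×10⁻⁶ mol.
Φ(unknown) = 1.87×10⁻⁶ / 2.034×10⁻⁶ = 0.919.

Φ = 0.919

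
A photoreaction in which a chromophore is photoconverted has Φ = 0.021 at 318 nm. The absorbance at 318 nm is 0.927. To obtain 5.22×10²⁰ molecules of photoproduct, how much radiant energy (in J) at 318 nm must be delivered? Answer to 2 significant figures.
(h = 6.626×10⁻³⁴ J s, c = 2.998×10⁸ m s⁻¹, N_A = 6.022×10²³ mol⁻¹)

1.8×10⁴ J

Product: 5.22×10²⁰ / 6.022×10²³ = 8.668×10⁻⁴ mol.
Photons that must be absorbed: 8.668×10⁻⁴ / 0.021 = 0.04128 mol.
Fraction absorbed: 1 − 10^(−0.927) = 0.8817.
Incident photons needed: 0.04128 / 0.8817 = 0.04682 mol.
Photon energy: hc/λ = 6.247×10⁻¹⁹ J; per mole, 3.762×10⁵ J mol⁻¹.
Energy required: 0.04682 × 3.762×10⁵ = 1.8×10⁴ J.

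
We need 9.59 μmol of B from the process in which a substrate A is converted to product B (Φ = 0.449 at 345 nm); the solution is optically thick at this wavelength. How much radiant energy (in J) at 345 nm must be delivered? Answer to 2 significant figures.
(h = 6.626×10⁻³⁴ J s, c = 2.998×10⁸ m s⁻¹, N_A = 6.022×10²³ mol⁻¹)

Product: 9.59 μmol = 9.59×10⁻⁶ mol.
Photons that must be absorbed: 9.59×10⁻⁶ / 0.449 = 2.136×10⁻⁵ mol.
Photon energy: hc/λ = 5.758×10⁻¹⁹ J; per mole, 3.467×10⁵ J mol⁻¹.
Energy required: 2.136×10⁻⁵ × 3.467×10⁵ = 7.4 J.

7.4 J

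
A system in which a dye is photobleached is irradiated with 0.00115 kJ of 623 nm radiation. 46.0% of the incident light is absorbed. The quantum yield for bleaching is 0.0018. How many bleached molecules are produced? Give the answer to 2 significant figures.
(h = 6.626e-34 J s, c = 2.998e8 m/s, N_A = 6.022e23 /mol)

Photon energy at 623 nm: hc/λ = (6.626e-34)(2.998e8)/(623e-9) = 3.189e-19 J.
Incident energy: 0.00115 kJ = 1.15 J.
Photons incident: 1.15 / 3.189e-19 = 3.606e18, i.e. 3.606e18/6.022e23 = 5.988e-6 mol.
Photons absorbed: 0.460 × 5.988e-6 = 2.754e-6 mol.
Product: Φ × n_abs = 0.0018 × 2.754e-6 = 4.957e-9 mol.
As a count: 4.957e-9 × 6.022e23 = 3.0e15.

3.0e15 bleached molecules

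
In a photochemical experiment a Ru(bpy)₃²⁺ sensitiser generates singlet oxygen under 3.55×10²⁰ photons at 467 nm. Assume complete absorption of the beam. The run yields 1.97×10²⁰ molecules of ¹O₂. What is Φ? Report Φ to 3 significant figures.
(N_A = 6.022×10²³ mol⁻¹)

Φ = 0.555

Product: 1.97×10²⁰ / 6.022×10²³ = 3.271×10⁻⁴ mol.
Moles of photons: 3.55×10²⁰ / 6.022×10²³ = 5.895×10⁻⁴ mol.
Φ = 3.271×10⁻⁴ mol / 5.895×10⁻⁴ mol photons = 0.555.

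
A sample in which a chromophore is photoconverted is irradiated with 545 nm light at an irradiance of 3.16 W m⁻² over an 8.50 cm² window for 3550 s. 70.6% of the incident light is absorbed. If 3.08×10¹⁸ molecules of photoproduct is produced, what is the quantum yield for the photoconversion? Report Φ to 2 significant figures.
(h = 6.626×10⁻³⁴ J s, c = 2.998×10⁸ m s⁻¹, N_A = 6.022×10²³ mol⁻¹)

Φ = 0.17

Product: 3.08×10¹⁸ / 6.022×10²³ = 5.115×10⁻⁶ mol.
Photon energy at 545 nm: hc/λ = (6.626×10⁻³⁴)(2.998×10⁸)/(545×10⁻⁹) = 3.645×10⁻¹⁹ J.
Energy delivered: (3.16 W m⁻²)(8.50×10⁻⁴ m²)(3550 s) = 9.535 J.
Photons incident: 9.535 / 3.645×10⁻¹⁹ = 2.616×10¹⁹, i.e. 2.616×10¹⁹/6.022×10²³ = 4.344×10⁻⁵ mol.
Photons absorbed: 0.706 × 4.344×10⁻⁵ = 3.067×10⁻⁵ mol.
Φ = 5.115×10⁻⁶ mol / 3.067×10⁻⁵ mol photons = 0.17.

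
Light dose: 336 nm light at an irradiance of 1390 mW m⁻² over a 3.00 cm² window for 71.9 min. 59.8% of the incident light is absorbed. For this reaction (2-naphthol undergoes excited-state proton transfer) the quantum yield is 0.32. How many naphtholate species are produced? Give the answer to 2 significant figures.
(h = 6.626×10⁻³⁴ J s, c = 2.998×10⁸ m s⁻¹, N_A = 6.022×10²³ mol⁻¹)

5.8×10¹⁷ species

Photon energy at 336 nm: hc/λ = (6.626×10⁻³⁴)(2.998×10⁸)/(336×10⁻⁹) = 5.912×10⁻¹⁹ J.
Energy delivered: (1390 mW m⁻²)(3.00×10⁻⁴ m²)(4314 s) = 1.799 J.
Photons incident: 1.799 / 5.912×10⁻¹⁹ = 3.043×10¹⁸, i.e. 3.043×10¹⁸/6.022×10²³ = 5.053×10⁻⁶ mol.
Photons absorbed: 0.598 × 5.053×10⁻⁶ = 3.022×10⁻⁶ mol.
Product: Φ × n_abs = 0.32 × 3.022×10⁻⁶ = 9.670×10⁻⁷ mol.
As a count: 9.670×10⁻⁷ × 6.022×10²³ = 5.8×10¹⁷.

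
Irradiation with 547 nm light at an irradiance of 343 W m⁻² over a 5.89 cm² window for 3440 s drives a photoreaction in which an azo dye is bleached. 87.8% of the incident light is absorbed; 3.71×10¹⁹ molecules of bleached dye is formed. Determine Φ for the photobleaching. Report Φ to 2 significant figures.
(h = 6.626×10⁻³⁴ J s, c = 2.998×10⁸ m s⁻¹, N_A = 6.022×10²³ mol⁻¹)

Product: 3.71×10¹⁹ / 6.022×10²³ = 6.161×10⁻⁵ mol.
Photon energy at 547 nm: hc/λ = (6.626×10⁻³⁴)(2.998×10⁸)/(547×10⁻⁹) = 3.632×10⁻¹⁹ J.
Energy delivered: (343 W m⁻²)(5.89×10⁻⁴ m²)(3440 s) = 695.0 J.
Photons incident: 695.0 / 3.632×10⁻¹⁹ = 1.914×10²¹, i.e. 1.914×10²¹/6.022×10²³ = 0.003178 mol.
Photons absorbed: 0.878 × 0.003178 = 0.002790 mol.
Φ = 6.161×10⁻⁵ mol / 0.002790 mol photons = 0.022.

Φ = 0.022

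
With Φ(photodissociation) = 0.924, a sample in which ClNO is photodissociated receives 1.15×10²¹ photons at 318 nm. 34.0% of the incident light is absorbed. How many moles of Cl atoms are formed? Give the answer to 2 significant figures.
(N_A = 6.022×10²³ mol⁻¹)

6.0×10⁻⁴ mol

Moles of photons: 1.15×10²¹ / 6.022×10²³ = 0.001910 mol.
Photons absorbed: 0.340 × 0.001910 = 6.494×10⁻⁴ mol.
Product: Φ × n_abs = 0.924 × 6.494×10⁻⁴ = 6.000×10⁻⁴ mol.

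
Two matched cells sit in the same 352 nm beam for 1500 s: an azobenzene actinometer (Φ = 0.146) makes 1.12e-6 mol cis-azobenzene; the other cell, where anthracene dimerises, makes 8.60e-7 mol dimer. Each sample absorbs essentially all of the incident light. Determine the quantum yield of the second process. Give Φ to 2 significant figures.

Photons absorbed by the actinometer: 1.12e-6 / 0.146 = 7.671e-6 mol.
Φ(unknown) = 8.60e-7 / 7.671e-6 = 0.11.

Φ = 0.11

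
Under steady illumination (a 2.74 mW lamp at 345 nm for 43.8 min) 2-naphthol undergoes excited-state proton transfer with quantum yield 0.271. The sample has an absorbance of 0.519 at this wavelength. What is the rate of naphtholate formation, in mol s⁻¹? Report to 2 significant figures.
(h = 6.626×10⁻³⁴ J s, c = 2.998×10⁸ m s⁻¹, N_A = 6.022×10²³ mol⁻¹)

Photon energy at 345 nm: hc/λ = (6.626×10⁻³⁴)(2.998×10⁸)/(345×10⁻⁹) = 5.758×10⁻¹⁹ J.
Energy delivered: (2.74 mW)(2628 s) = 7.201 J.
Photons incident: 7.201 / 5.758×10⁻¹⁹ = 1.251×10¹⁹, i.e. 1.251×10¹⁹/6.022×10²³ = 2.077×10⁻⁵ mol.
Fraction absorbed: 1 − 10^(−0.519) = 0.6973.
Photons absorbed: 0.6973 × 2.077×10⁻⁵ = 1.448×10⁻⁵ mol.
Product formed: 0.271 × 1.448×10⁻⁵ = 3.924×10⁻⁶ mol.
Rate: 3.924×10⁻⁶ / 2628 s = 1.5×10⁻⁹ mol s⁻¹.

1.5×10⁻⁹ mol s⁻¹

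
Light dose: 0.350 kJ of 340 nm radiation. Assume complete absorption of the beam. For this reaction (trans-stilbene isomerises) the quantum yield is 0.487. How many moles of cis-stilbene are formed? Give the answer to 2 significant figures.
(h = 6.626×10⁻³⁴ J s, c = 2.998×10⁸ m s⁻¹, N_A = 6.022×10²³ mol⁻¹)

4.8×10⁻⁴ mol

Photon energy at 340 nm: hc/λ = (6.626×10⁻³⁴)(2.998×10⁸)/(340×10⁻⁹) = 5.843×10⁻¹⁹ J.
Incident energy: 0.350 kJ = 350 J.
Photons incident: 350 / 5.843×10⁻¹⁹ = 5.990×10²⁰, i.e. 5.990×10²⁰/6.022×10²³ = 9.947×10⁻⁴ mol.
Product: Φ × n_abs = 0.487 × 9.947×10⁻⁴ = 4.844×10⁻⁴ mol.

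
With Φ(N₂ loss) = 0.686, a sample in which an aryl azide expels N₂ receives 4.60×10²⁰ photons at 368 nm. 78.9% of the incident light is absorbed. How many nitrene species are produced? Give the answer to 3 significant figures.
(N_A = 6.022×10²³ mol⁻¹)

2.49×10²⁰ species

Moles of photons: 4.60×10²⁰ / 6.022×10²³ = 7.639×10⁻⁴ mol.
Photons absorbed: 0.789 × 7.639×10⁻⁴ = 6.027×10⁻⁴ mol.
Product: Φ × n_abs = 0.686 × 6.027×10⁻⁴ = 4.135×10⁻⁴ mol.
As a count: 4.135×10⁻⁴ × 6.022×10²³ = 2.49×10²⁰.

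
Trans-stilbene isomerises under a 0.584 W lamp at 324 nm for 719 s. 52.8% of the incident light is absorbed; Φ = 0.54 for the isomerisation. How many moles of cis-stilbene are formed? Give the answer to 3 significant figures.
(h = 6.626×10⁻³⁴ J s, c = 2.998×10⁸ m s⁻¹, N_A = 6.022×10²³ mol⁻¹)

3.24×10⁻⁴ mol

Photon energy at 324 nm: hc/λ = (6.626×10⁻³⁴)(2.998×10⁸)/(324×10⁻⁹) = 6.131×10⁻¹⁹ J.
Energy delivered: (0.584 W)(719 s) = 419.9 J.
Photons incident: 419.9 / 6.131×10⁻¹⁹ = 6.849×10²⁰, i.e. 6.849×10²⁰/6.022×10²³ = 0.001137 mol.
Photons absorbed: 0.528 × 0.001137 = 6.003×10⁻⁴ mol.
Product: Φ × n_abs = 0.54 × 6.003×10⁻⁴ = 3.242×10⁻⁴ mol.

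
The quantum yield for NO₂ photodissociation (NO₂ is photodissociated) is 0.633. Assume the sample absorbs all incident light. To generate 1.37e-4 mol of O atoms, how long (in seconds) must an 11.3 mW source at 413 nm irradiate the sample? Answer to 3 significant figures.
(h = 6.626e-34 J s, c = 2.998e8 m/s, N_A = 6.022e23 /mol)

t ≈ 5550 s

Photons that must be absorbed: 1.37e-4 / 0.633 = 2.164e-4 mol.
Photon energy: hc/λ = 4.810e-19 J; per mole, 2.897e5 J mol⁻¹.
Energy required: 2.164e-4 × 2.897e5 = 62.69 J.
Time: 62.69 J / 0.0113 W = 5550 s.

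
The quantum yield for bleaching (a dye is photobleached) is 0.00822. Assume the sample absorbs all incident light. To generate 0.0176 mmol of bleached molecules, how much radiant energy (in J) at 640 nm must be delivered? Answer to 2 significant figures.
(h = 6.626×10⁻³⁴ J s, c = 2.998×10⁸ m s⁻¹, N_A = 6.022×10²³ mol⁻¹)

400 J

Product: 0.0176 mmol = 1.76×10⁻⁵ mol.
Photons that must be absorbed: 1.76×10⁻⁵ / 0.00822 = 0.002141 mol.
Photon energy: hc/λ = 3.104×10⁻¹⁹ J; per mole, 1.869×10⁵ J mol⁻¹.
Energy required: 0.002141 × 1.869×10⁵ = 400 J.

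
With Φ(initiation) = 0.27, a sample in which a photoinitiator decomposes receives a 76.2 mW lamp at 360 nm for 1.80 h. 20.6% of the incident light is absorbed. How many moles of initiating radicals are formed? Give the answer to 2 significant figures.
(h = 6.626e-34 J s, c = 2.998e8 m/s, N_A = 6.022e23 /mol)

Photon energy at 360 nm: hc/λ = (6.626e-34)(2.998e8)/(360e-9) = 5.518e-19 J.
Energy delivered: (76.2 mW)(6480 s) = 493.8 J.
Photons incident: 493.8 / 5.518e-19 = 8.949e20, i.e. 8.949e20/6.022e23 = 0.001486 mol.
Photons absorbed: 0.206 × 0.001486 = 3.061e-4 mol.
Product: Φ × n_abs = 0.27 × 3.061e-4 = 8.265e-5 mol.

8.3e-5 mol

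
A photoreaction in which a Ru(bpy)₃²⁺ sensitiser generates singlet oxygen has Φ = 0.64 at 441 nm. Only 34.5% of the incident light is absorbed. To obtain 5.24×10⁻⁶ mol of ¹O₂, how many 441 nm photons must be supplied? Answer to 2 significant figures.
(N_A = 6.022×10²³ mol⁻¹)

1.4×10¹⁹ photons

Photons that must be absorbed: 5.24×10⁻⁶ / 0.64 = 8.187×10⁻⁶ mol.
Incident photons needed: 8.187×10⁻⁶ / 0.345 = 2.373×10⁻⁵ mol.
Photon count: 2.373×10⁻⁵ × 6.022×10²³ = 1.4×10¹⁹.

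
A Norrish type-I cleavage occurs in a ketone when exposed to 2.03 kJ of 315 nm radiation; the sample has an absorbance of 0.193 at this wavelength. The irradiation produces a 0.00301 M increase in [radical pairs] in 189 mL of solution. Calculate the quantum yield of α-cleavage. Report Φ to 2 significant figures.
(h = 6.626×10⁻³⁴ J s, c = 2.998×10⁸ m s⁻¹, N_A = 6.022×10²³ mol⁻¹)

Φ = 0.30

Product: (0.00301 M)(0.189 L) = 5.689×10⁻⁴ mol.
Photon energy at 315 nm: hc/λ = (6.626×10⁻³⁴)(2.998×10⁸)/(315×10⁻⁹) = 6.306×10⁻¹⁹ J.
Incident energy: 2.03 kJ = 2030 J.
Photons incident: 2030 / 6.306×10⁻¹⁹ = 3.219×10²¹, i.e. 3.219×10²¹/6.022×10²³ = 0.005345 mol.
Fraction absorbed: 1 − 10^(−0.193) = 0.3588.
Photons absorbed: 0.3588 × 0.005345 = 0.001918 mol.
Φ = 5.689×10⁻⁴ mol / 0.001918 mol photons = 0.30.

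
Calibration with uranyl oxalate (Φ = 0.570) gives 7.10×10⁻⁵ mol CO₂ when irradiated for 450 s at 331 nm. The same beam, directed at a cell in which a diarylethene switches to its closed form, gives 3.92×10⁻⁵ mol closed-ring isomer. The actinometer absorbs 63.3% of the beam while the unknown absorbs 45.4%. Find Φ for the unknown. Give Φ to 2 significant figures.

Photons absorbed by the actinometer: 7.10×10⁻⁵ / 0.570 = 1.246×10⁻⁴ mol.
Incident flux: 1.246×10⁻⁴ / 0.633 = 1.968×10⁻⁴ einstein.
Absorbed by unknown: 0.454 × 1.968×10⁻⁴ = 8.935×10⁻⁵ mol.
Φ(unknown) = 3.92×10⁻⁵ / 8.935×10⁻⁵ = 0.44.

Φ = 0.44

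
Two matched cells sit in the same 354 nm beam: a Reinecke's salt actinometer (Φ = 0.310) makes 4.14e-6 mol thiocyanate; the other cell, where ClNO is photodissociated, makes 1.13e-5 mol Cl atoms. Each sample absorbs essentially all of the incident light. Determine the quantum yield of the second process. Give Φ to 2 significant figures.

Photons absorbed by the actinometer: 4.14e-6 / 0.310 = 1.335e-5 mol.
Φ(unknown) = 1.13e-5 / 1.335e-5 = 0.85.

Φ = 0.85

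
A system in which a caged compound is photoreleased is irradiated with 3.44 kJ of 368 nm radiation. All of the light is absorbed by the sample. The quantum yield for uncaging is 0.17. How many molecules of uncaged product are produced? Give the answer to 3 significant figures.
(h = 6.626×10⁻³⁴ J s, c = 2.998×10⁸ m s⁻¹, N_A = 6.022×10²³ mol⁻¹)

1.08×10²¹ molecules

Photon energy at 368 nm: hc/λ = (6.626×10⁻³⁴)(2.998×10⁸)/(368×10⁻⁹) = 5.398×10⁻¹⁹ J.
Incident energy: 3.44 kJ = 3440 J.
Photons incident: 3440 / 5.398×10⁻¹⁹ = 6.373×10²¹, i.e. 6.373×10²¹/6.022×10²³ = 0.01058 mol.
Product: Φ × n_abs = 0.17 × 0.01058 = 0.001799 mol.
As a count: 0.001799 × 6.022×10²³ = 1.08×10²¹.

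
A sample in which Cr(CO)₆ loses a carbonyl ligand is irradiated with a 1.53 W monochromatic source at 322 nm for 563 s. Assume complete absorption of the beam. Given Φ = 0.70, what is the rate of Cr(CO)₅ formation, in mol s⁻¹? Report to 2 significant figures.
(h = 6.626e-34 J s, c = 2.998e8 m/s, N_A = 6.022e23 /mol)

Photon energy at 322 nm: hc/λ = (6.626e-34)(2.998e8)/(322e-9) = 6.169e-19 J.
Energy delivered: (1.53 W)(563 s) = 861.4 J.
Photons incident: 861.4 / 6.169e-19 = 1.396e21, i.e. 1.396e21/6.022e23 = 0.002318 mol.
Product formed: 0.70 × 0.002318 = 0.001623 mol.
Rate: 0.001623 / 563 s = 2.9e-6 mol s⁻¹.

2.9e-6 mol s⁻¹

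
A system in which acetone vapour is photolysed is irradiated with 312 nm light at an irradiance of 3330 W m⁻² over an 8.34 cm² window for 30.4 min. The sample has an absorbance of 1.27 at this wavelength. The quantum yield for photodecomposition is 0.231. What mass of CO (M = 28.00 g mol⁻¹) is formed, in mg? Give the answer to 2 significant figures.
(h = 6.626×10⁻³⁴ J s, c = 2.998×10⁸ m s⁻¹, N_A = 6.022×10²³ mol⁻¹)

81 mg

Photon energy at 312 nm: hc/λ = (6.626×10⁻³⁴)(2.998×10⁸)/(312×10⁻⁹) = 6.367×10⁻¹⁹ J.
Energy delivered: (3330 W m⁻²)(8.34×10⁻⁴ m²)(1824 s) = 5066 J.
Photons incident: 5066 / 6.367×10⁻¹⁹ = 7.957×10²¹, i.e. 7.957×10²¹/6.022×10²³ = 0.01321 mol.
Fraction absorbed: 1 − 10^(−1.27) = 0.9463.
Photons absorbed: 0.9463 × 0.01321 = 0.01250 mol.
Product: Φ × n_abs = 0.231 × 0.01250 = 0.002888 mol.
Mass: 0.002888 × 28.00 = 0.08086 g = 81 mg.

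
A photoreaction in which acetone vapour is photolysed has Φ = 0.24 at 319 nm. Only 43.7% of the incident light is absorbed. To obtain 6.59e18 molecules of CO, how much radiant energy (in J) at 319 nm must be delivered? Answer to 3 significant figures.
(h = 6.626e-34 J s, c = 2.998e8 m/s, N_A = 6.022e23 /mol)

39.1 J

Product: 6.59e18 / 6.022e23 = 1.094e-5 mol.
Photons that must be absorbed: 1.094e-5 / 0.24 = 4.558e-5 mol.
Incident photons needed: 4.558e-5 / 0.437 = 1.043e-4 mol.
Photon energy: hc/λ = 6.227e-19 J; per mole, 3.750e5 J mol⁻¹.
Energy required: 1.043e-4 × 3.750e5 = 39.1 J.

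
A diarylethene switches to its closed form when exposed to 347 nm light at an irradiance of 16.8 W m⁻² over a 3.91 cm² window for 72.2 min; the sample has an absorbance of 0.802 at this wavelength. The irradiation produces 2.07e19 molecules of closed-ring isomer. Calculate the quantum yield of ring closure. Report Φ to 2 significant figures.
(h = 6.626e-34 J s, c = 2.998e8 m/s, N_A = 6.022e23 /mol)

Φ = 0.49

Product: 2.07e19 / 6.022e23 = 3.437e-5 mol.
Photon energy at 347 nm: hc/λ = (6.626e-34)(2.998e8)/(347e-9) = 5.725e-19 J.
Energy delivered: (16.8 W m⁻²)(3.91e-4 m²)(4332 s) = 28.46 J.
Photons incident: 28.46 / 5.725e-19 = 4.971e19, i.e. 4.971e19/6.022e23 = 8.255e-5 mol.
Fraction absorbed: 1 − 10^(−0.802) = 0.8422.
Photons absorbed: 0.8422 × 8.255e-5 = 6.952e-5 mol.
Φ = 3.437e-5 mol / 6.952e-5 mol photons = 0.49.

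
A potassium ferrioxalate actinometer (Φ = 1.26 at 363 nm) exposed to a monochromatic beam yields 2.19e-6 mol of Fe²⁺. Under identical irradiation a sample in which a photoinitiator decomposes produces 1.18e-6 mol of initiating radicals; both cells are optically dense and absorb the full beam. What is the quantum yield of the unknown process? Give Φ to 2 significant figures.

Φ = 0.68

Photons absorbed by the actinometer: 2.19e-6 / 1.26 = 1.738e-6 mol.
Φ(unknown) = 1.18e-6 / 1.738e-6 = 0.68.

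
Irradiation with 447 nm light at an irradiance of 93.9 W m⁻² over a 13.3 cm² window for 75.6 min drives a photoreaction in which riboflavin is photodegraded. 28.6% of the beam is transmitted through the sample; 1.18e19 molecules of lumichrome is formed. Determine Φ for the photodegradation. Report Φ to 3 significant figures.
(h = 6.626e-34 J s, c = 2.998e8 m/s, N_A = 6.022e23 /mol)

Φ = 0.0130

Product: 1.18e19 / 6.022e23 = 1.959e-5 mol.
Photon energy at 447 nm: hc/λ = (6.626e-34)(2.998e8)/(447e-9) = 4.444e-19 J.
Energy delivered: (93.9 W m⁻²)(13.3e-4 m²)(4536 s) = 566.5 J.
Photons incident: 566.5 / 4.444e-19 = 1.275e21, i.e. 1.275e21/6.022e23 = 0.002117 mol.
Fraction absorbed: 1 − 28.6/100 = 0.7140.
Photons absorbed: 0.7140 × 0.002117 = 0.001512 mol.
Φ = 1.959e-5 mol / 0.001512 mol photons = 0.0130.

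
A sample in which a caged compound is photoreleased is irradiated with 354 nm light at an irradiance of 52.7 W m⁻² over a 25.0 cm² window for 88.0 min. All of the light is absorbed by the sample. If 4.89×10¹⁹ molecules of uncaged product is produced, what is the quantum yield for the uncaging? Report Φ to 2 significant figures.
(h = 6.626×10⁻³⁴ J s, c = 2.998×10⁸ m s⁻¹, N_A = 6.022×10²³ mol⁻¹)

Φ = 0.039

Product: 4.89×10¹⁹ / 6.022×10²³ = 8.120×10⁻⁵ mol.
Photon energy at 354 nm: hc/λ = (6.626×10⁻³⁴)(2.998×10⁸)/(354×10⁻⁹) = 5.612×10⁻¹⁹ J.
Energy delivered: (52.7 W m⁻²)(25.0×10⁻⁴ m²)(5280 s) = 695.6 J.
Photons incident: 695.6 / 5.612×10⁻¹⁹ = 1.239×10²¹, i.e. 1.239×10²¹/6.022×10²³ = 0.002057 mol.
Φ = 8.120×10⁻⁵ mol / 0.002057 mol photons = 0.039.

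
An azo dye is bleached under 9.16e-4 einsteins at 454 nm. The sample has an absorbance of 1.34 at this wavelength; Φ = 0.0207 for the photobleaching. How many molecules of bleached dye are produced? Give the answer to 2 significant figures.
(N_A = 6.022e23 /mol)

1.1e19 molecules

Fraction absorbed: 1 − 10^(−1.34) = 0.9543.
Photons absorbed: 0.9543 × 9.16e-4 = 8.741e-4 mol.
Product: Φ × n_abs = 0.0207 × 8.741e-4 = 1.809e-5 mol.
As a count: 1.809e-5 × 6.022e23 = 1.1e19.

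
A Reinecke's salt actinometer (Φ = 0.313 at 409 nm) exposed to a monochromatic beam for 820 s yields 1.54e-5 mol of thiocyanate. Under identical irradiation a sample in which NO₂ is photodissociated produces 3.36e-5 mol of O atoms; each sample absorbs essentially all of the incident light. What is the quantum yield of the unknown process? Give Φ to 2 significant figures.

Φ = 0.68

Photons absorbed by the actinometer: 1.54e-5 / 0.313 = 4.920e-5 mol.
Φ(unknown) = 3.36e-5 / 4.920e-5 = 0.68.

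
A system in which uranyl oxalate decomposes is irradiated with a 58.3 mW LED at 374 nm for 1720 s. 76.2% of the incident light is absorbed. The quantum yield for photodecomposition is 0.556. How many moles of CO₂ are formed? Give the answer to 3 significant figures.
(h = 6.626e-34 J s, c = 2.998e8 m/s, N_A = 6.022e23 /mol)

1.33e-4 mol

Photon energy at 374 nm: hc/λ = (6.626e-34)(2.998e8)/(374e-9) = 5.311e-19 J.
Energy delivered: (58.3 mW)(1720 s) = 100.3 J.
Photons incident: 100.3 / 5.311e-19 = 1.889e20, i.e. 1.889e20/6.022e23 = 3.137e-4 mol.
Photons absorbed: 0.762 × 3.137e-4 = 2.390e-4 mol.
Product: Φ × n_abs = 0.556 × 2.390e-4 = 1.329e-4 mol.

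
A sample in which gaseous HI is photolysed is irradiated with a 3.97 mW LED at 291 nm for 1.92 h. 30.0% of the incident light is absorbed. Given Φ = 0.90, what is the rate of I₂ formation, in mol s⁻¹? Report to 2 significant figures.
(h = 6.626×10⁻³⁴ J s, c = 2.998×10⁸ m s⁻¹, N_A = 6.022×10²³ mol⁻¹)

Photon energy at 291 nm: hc/λ = (6.626×10⁻³⁴)(2.998×10⁸)/(291×10⁻⁹) = 6.826×10⁻¹⁹ J.
Energy delivered: (3.97 mW)(6912 s) = 27.44 J.
Photons incident: 27.44 / 6.826×10⁻¹⁹ = 4.020×10¹⁹, i.e. 4.020×10¹⁹/6.022×10²³ = 6.676×10⁻⁵ mol.
Photons absorbed: 0.300 × 6.676×10⁻⁵ = 2.003×10⁻⁵ mol.
Product formed: 0.90 × 2.003×10⁻⁵ = 1.803×10⁻⁵ mol.
Rate: 1.803×10⁻⁵ / 6912 s = 2.6×10⁻⁹ mol s⁻¹.

2.6×10⁻⁹ mol s⁻¹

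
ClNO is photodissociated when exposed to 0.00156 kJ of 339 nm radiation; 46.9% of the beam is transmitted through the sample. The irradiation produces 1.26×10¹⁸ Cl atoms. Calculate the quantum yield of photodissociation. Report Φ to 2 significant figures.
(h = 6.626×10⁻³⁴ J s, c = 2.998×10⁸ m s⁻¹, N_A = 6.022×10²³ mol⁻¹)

Product: 1.26×10¹⁸ / 6.022×10²³ = 2.092×10⁻⁶ mol.
Photon energy at 339 nm: hc/λ = (6.626×10⁻³⁴)(2.998×10⁸)/(339×10⁻⁹) = 5.860×10⁻¹⁹ J.
Incident energy: 0.00156 kJ = 1.56 J.
Photons incident: 1.56 / 5.860×10⁻¹⁹ = 2.662×10¹⁸, i.e. 2.662×10¹⁸/6.022×10²³ = 4.420×10⁻⁶ mol.
Fraction absorbed: 1 − 46.9/100 = 0.5310.
Photons absorbed: 0.5310 × 4.420×10⁻⁶ = 2.347×10⁻⁶ mol.
Φ = 2.092×10⁻⁶ mol / 2.347×10⁻⁶ mol photons = 0.89.

Φ = 0.89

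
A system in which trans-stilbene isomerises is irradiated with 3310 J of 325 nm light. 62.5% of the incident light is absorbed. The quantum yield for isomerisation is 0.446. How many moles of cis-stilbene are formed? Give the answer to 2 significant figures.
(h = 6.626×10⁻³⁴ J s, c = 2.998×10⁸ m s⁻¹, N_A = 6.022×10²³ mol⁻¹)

0.0025 mol

Photon energy at 325 nm: hc/λ = (6.626×10⁻³⁴)(2.998×10⁸)/(325×10⁻⁹) = 6.112×10⁻¹⁹ J.
Photons incident: 3310 / 6.112×10⁻¹⁹ = 5.416×10²¹, i.e. 5.416×10²¹/6.022×10²³ = 0.008994 mol.
Photons absorbed: 0.625 × 0.008994 = 0.005621 mol.
Product: Φ × n_abs = 0.446 × 0.005621 = 0.002507 mol.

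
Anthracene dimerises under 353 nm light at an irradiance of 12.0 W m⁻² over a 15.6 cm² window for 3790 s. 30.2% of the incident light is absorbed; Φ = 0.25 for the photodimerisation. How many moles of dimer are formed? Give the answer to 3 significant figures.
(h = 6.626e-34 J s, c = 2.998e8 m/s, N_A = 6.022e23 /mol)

Photon energy at 353 nm: hc/λ = (6.626e-34)(2.998e8)/(353e-9) = 5.627e-19 J.
Energy delivered: (12.0 W m⁻²)(15.6e-4 m²)(3790 s) = 70.95 J.
Photons incident: 70.95 / 5.627e-19 = 1.261e20, i.e. 1.261e20/6.022e23 = 2.094e-4 mol.
Photons absorbed: 0.302 × 2.094e-4 = 6.324e-5 mol.
Product: Φ × n_abs = 0.25 × 6.324e-5 = 1.581e-5 mol.

1.58e-5 mol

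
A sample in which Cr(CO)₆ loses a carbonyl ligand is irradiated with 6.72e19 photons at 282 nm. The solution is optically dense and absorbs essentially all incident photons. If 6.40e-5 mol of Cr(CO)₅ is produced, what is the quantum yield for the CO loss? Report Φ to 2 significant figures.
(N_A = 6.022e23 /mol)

Φ = 0.57

Moles of photons: 6.72e19 / 6.022e23 = 1.116e-4 mol.
Φ = 6.40e-5 mol / 1.116e-4 mol photons = 0.57.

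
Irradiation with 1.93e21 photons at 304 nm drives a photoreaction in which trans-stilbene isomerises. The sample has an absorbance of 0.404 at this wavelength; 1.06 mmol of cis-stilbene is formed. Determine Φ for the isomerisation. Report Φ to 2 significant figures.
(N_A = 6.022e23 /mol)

Φ = 0.55

Product: 1.06 mmol = 0.00106 mol.
Moles of photons: 1.93e21 / 6.022e23 = 0.003205 mol.
Fraction absorbed: 1 − 10^(−0.404) = 0.6055.
Photons absorbed: 0.6055 × 0.003205 = 0.001941 mol.
Φ = 0.00106 mol / 0.001941 mol photons = 0.55.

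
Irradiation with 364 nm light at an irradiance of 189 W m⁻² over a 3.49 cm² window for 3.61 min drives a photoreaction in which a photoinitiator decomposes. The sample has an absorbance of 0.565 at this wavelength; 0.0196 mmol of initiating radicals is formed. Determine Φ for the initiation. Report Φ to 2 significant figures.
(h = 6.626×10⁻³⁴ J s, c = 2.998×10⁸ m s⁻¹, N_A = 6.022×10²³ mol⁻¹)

Product: 0.0196 mmol = 1.96×10⁻⁵ mol.
Photon energy at 364 nm: hc/λ = (6.626×10⁻³⁴)(2.998×10⁸)/(364×10⁻⁹) = 5.457×10⁻¹⁹ J.
Energy delivered: (189 W m⁻²)(3.49×10⁻⁴ m²)(216.6 s) = 14.29 J.
Photons incident: 14.29 / 5.457×10⁻¹⁹ = 2.619×10¹⁹, i.e. 2.619×10¹⁹/6.022×10²³ = 4.349×10⁻⁵ mol.
Fraction absorbed: 1 − 10^(−0.565) = 0.7277.
Photons absorbed: 0.7277 × 4.349×10⁻⁵ = 3.165×10⁻⁵ mol.
Φ = 1.96×10⁻⁵ mol / 3.165×10⁻⁵ mol photons = 0.62.

Φ = 0.62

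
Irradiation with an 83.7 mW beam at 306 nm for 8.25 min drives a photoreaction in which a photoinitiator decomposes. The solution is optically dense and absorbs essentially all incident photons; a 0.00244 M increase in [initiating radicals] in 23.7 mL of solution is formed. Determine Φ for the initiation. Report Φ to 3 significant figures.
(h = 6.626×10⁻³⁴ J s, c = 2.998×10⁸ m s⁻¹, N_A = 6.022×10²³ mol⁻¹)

Product: (0.00244 M)(0.0237 L) = 5.783×10⁻⁵ mol.
Photon energy at 306 nm: hc/λ = (6.626×10⁻³⁴)(2.998×10⁸)/(306×10⁻⁹) = 6.492×10⁻¹⁹ J.
Energy delivered: (83.7 mW)(495 s) = 41.43 J.
Photons incident: 41.43 / 6.492×10⁻¹⁹ = 6.382×10¹⁹, i.e. 6.382×10¹⁹/6.022×10²³ = 1.060×10⁻⁴ mol.
Φ = 5.783×10⁻⁵ mol / 1.060×10⁻⁴ mol photons = 0.546.

Φ = 0.546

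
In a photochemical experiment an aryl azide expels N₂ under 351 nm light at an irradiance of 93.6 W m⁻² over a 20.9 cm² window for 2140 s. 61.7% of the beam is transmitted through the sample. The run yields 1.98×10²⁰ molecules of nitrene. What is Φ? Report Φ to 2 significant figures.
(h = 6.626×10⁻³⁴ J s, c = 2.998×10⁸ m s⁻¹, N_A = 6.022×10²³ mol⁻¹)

Φ = 0.70

Product: 1.98×10²⁰ / 6.022×10²³ = 3.288×10⁻⁴ mol.
Photon energy at 351 nm: hc/λ = (6.626×10⁻³⁴)(2.998×10⁸)/(351×10⁻⁹) = 5.659×10⁻¹⁹ J.
Energy delivered: (93.6 W m⁻²)(20.9×10⁻⁴ m²)(2140 s) = 418.6 J.
Photons incident: 418.6 / 5.659×10⁻¹⁹ = 7.397×10²⁰, i.e. 7.397×10²⁰/6.022×10²³ = 0.001228 mol.
Fraction absorbed: 1 − 61.7/100 = 0.3830.
Photons absorbed: 0.3830 × 0.001228 = 4.703×10⁻⁴ mol.
Φ = 3.288×10⁻⁴ mol / 4.703×10⁻⁴ mol photons = 0.70.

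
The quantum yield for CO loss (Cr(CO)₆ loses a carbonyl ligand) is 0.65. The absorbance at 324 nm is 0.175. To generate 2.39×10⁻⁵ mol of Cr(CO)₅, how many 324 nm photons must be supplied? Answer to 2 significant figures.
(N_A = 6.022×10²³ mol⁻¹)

6.7×10¹⁹ photons

Photons that must be absorbed: 2.39×10⁻⁵ / 0.65 = 3.677×10⁻⁵ mol.
Fraction absorbed: 1 − 10^(−0.175) = 0.3317.
Incident photons needed: 3.677×10⁻⁵ / 0.3317 = 1.109×10⁻⁴ mol.
Photon count: 1.109×10⁻⁴ × 6.022×10²³ = 6.7×10¹⁹.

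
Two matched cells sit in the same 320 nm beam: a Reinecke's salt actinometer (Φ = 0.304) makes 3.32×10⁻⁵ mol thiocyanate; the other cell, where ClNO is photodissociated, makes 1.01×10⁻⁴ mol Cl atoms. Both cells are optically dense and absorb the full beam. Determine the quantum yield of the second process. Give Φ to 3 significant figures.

Photons absorbed by the actinometer: 3.32×10⁻⁵ / 0.304 = 1.092×10⁻⁴ mol.
Φ(unknown) = 1.01×10⁻⁴ / 1.092×10⁻⁴ = 0.925.

Φ = 0.925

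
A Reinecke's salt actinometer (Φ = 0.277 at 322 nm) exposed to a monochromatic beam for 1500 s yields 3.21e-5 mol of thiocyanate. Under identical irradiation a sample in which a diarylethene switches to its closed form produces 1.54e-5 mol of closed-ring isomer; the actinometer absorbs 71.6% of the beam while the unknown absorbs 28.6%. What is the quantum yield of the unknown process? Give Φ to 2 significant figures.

Photons absorbed by the actinometer: 3.21e-5 / 0.277 = 1.159e-4 mol.
Incident flux: 1.159e-4 / 0.716 = 1.619e-4 einstein.
Absorbed by unknown: 0.286 × 1.619e-4 = 4.630e-5 mol.
Φ(unknown) = 1.54e-5 / 4.630e-5 = 0.33.

Φ = 0.33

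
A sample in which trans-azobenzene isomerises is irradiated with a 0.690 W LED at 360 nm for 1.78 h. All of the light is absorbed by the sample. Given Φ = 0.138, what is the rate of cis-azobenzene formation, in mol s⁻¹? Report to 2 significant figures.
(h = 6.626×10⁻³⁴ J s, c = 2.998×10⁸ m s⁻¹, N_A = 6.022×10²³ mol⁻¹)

Photon energy at 360 nm: hc/λ = (6.626×10⁻³⁴)(2.998×10⁸)/(360×10⁻⁹) = 5.518×10⁻¹⁹ J.
Energy delivered: (0.690 W)(6408 s) = 4422 J.
Photons incident: 4422 / 5.518×10⁻¹⁹ = 8.014×10²¹, i.e. 8.014×10²¹/6.022×10²³ = 0.01331 mol.
Product formed: 0.138 × 0.01331 = 0.001837 mol.
Rate: 0.001837 / 6408 s = 2.9×10⁻⁷ mol s⁻¹.

2.9×10⁻⁷ mol s⁻¹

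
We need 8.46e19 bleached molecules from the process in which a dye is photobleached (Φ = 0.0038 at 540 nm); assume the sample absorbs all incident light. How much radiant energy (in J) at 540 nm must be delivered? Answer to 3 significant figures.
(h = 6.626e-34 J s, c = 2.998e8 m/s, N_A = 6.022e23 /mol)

8190 J

Product: 8.46e19 / 6.022e23 = 1.405e-4 mol.
Photons that must be absorbed: 1.405e-4 / 0.0038 = 0.03697 mol.
Photon energy: hc/λ = 3.679e-19 J; per mole, 2.215e5 J mol⁻¹.
Energy required: 0.03697 × 2.215e5 = 8190 J.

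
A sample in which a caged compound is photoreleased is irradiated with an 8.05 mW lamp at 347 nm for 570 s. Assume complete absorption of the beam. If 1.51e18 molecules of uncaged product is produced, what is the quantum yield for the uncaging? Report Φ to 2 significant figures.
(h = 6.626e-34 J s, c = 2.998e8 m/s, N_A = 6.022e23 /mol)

Product: 1.51e18 / 6.022e23 = 2.507e-6 mol.
Photon energy at 347 nm: hc/λ = (6.626e-34)(2.998e8)/(347e-9) = 5.725e-19 J.
Energy delivered: (8.05 mW)(570 s) = 4.589 J.
Photons incident: 4.589 / 5.725e-19 = 8.016e18, i.e. 8.016e18/6.022e23 = 1.331e-5 mol.
Φ = 2.507e-6 mol / 1.331e-5 mol photons = 0.19.

Φ = 0.19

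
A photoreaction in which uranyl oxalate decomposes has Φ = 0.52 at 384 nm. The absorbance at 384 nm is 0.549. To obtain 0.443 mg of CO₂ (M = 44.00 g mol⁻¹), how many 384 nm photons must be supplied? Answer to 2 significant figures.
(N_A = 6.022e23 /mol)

Product: 0.443 mg / 44.00 g mol⁻¹ = 1.007e-5 mol.
Photons that must be absorbed: 1.007e-5 / 0.52 = 1.937e-5 mol.
Fraction absorbed: 1 − 10^(−0.549) = 0.7175.
Incident photons needed: 1.937e-5 / 0.7175 = 2.700e-5 mol.
Photon count: 2.700e-5 × 6.022e23 = 1.6e19.

1.6e19 photons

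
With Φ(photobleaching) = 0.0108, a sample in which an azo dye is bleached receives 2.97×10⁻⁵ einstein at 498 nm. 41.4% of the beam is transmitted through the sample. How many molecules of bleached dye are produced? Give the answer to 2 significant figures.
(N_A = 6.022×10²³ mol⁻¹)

1.1×10¹⁷ molecules

Fraction absorbed: 1 − 41.4/100 = 0.5860.
Photons absorbed: 0.5860 × 2.97×10⁻⁵ = 1.740×10⁻⁵ mol.
Product: Φ × n_abs = 0.0108 × 1.740×10⁻⁵ = 1.879×10⁻⁷ mol.
As a count: 1.879×10⁻⁷ × 6.022×10²³ = 1.1×10¹⁷.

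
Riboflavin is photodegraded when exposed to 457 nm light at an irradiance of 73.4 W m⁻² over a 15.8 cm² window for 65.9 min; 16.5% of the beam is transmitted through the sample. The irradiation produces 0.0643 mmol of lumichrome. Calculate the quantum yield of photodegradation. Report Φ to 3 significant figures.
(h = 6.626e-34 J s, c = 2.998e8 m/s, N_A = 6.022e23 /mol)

Φ = 0.0440

Product: 0.0643 mmol = 6.43e-5 mol.
Photon energy at 457 nm: hc/λ = (6.626e-34)(2.998e8)/(457e-9) = 4.347e-19 J.
Energy delivered: (73.4 W m⁻²)(15.8e-4 m²)(3954 s) = 458.6 J.
Photons incident: 458.6 / 4.347e-19 = 1.055e21, i.e. 1.055e21/6.022e23 = 0.001752 mol.
Fraction absorbed: 1 − 16.5/100 = 0.8350.
Photons absorbed: 0.8350 × 0.001752 = 0.001463 mol.
Φ = 6.43e-5 mol / 0.001463 mol photons = 0.0440.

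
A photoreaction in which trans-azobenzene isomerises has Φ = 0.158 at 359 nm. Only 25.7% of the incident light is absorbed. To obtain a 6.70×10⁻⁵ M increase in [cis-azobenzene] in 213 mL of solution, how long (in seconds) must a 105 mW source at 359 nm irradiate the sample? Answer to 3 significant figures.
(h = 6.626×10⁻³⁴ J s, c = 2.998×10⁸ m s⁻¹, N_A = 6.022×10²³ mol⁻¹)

t ≈ 1120 s

Product: (6.70×10⁻⁵ M)(0.213 L) = 1.427×10⁻⁵ mol.
Photons that must be absorbed: 1.427×10⁻⁵ / 0.158 = 9.032×10⁻⁵ mol.
Incident photons needed: 9.032×10⁻⁵ / 0.257 = 3.514×10⁻⁴ mol.
Photon energy: hc/λ = 5.533×10⁻¹⁹ J; per mole, 3.332×10⁵ J mol⁻¹.
Energy required: 3.514×10⁻⁴ × 3.332×10⁵ = 117.1 J.
Time: 117.1 J / 0.105 W = 1120 s.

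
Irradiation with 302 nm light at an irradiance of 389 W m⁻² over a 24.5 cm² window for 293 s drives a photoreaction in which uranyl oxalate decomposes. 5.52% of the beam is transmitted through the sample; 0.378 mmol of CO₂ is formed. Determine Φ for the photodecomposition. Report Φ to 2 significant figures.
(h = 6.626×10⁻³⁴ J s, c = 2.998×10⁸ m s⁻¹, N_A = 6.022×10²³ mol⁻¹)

Φ = 0.57

Product: 0.378 mmol = 3.78×10⁻⁴ mol.
Photon energy at 302 nm: hc/λ = (6.626×10⁻³⁴)(2.998×10⁸)/(302×10⁻⁹) = 6.578×10⁻¹⁹ J.
Energy delivered: (389 W m⁻²)(24.5×10⁻⁴ m²)(293 s) = 279.2 J.
Photons incident: 279.2 / 6.578×10⁻¹⁹ = 4.244×10²⁰, i.e. 4.244×10²⁰/6.022×10²³ = 7.047×10⁻⁴ mol.
Fraction absorbed: 1 − 5.52/100 = 0.9448.
Photons absorbed: 0.9448 × 7.047×10⁻⁴ = 6.658×10⁻⁴ mol.
Φ = 3.78×10⁻⁴ mol / 6.658×10⁻⁴ mol photons = 0.57.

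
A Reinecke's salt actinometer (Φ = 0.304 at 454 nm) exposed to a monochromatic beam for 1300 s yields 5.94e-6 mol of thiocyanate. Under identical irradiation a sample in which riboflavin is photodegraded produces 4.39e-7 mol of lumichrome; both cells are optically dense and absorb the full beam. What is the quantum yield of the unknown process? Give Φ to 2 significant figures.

Φ = 0.022

Photons absorbed by the actinometer: 5.94e-6 / 0.304 = 1.954e-5 mol.
Φ(unknown) = 4.39e-7 / 1.954e-5 = 0.022.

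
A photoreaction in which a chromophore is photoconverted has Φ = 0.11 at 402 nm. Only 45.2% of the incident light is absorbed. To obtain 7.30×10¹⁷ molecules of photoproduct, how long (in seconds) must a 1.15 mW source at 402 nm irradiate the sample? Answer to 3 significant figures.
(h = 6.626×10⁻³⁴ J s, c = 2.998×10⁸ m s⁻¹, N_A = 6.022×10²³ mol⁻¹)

Product: 7.30×10¹⁷ / 6.022×10²³ = 1.212×10⁻⁶ mol.
Photons that must be absorbed: 1.212×10⁻⁶ / 0.11 = 1.102×10⁻⁵ mol.
Incident photons needed: 1.102×10⁻⁵ / 0.452 = 2.438×10⁻⁵ mol.
Photon energy: hc/λ = 4.941×10⁻¹⁹ J; per mole, 2.975×10⁵ J mol⁻¹.
Energy required: 2.438×10⁻⁵ × 2.975×10⁵ = 7.253 J.
Time: 7.253 J / 0.00115 W = 6310 s.

t ≈ 6310 s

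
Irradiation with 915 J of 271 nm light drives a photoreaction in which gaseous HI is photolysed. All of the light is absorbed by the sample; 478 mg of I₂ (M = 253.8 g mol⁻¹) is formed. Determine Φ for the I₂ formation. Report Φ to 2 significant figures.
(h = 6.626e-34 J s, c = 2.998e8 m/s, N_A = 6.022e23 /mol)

Product: 478 mg / 253.8 g mol⁻¹ = 0.001883 mol.
Photon energy at 271 nm: hc/λ = (6.626e-34)(2.998e8)/(271e-9) = 7.330e-19 J.
Photons incident: 915 / 7.330e-19 = 1.248e21, i.e. 1.248e21/6.022e23 = 0.002072 mol.
Φ = 0.001883 mol / 0.002072 mol photons = 0.91.

Φ = 0.91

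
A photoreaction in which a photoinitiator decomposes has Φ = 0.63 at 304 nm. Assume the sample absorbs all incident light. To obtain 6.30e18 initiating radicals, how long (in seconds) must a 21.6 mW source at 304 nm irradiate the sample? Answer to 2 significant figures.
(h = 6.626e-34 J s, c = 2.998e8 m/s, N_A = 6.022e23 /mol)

Product: 6.30e18 / 6.022e23 = 1.046e-5 mol.
Photons that must be absorbed: 1.046e-5 / 0.63 = 1.660e-5 mol.
Photon energy: hc/λ = 6.534e-19 J; per mole, 3.935e5 J mol⁻¹.
Energy required: 1.660e-5 × 3.935e5 = 6.532 J.
Time: 6.532 J / 0.0216 W = 300 s.

t ≈ 300 s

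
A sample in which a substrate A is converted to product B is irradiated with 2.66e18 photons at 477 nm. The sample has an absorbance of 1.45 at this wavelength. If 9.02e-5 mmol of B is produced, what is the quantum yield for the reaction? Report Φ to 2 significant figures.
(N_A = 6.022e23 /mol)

Φ = 0.021

Product: 9.02e-5 mmol = 9.02e-8 mol.
Moles of photons: 2.66e18 / 6.022e23 = 4.417e-6 mol.
Fraction absorbed: 1 − 10^(−1.45) = 0.9645.
Photons absorbed: 0.9645 × 4.417e-6 = 4.260e-6 mol.
Φ = 9.02e-8 mol / 4.260e-6 mol photons = 0.021.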